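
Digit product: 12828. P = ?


1 × 2 × 8 × 2 × 8 = 256


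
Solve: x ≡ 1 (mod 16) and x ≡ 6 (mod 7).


M = 16*7 = 112
M1 = M/16 = 7, M2 = M/7 = 16
M1^(-1) mod 16 = 7, M2^(-1) mod 7 = 4
x = 1*7*7 + 6*16*4 = 433
433 mod 112 = 97
Check: 97 mod 16 = 1 ✓, 97 mod 7 = 6 ✓

x ≡ 97 (mod 112)


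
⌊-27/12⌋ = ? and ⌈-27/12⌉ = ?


-27/12 = -2.2500
floor = -3
ceil = -2

floor = -3, ceil = -2


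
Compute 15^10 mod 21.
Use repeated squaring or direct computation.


15^1 mod 21 = 15
15^2 mod 21 = 15
15^3 mod 21 = 15
15^4 mod 21 = 15
15^5 mod 21 = 15
15^6 mod 21 = 15
15^7 mod 21 = 15
15^8 mod 21 = 15
15^9 mod 21 = 15
15^10 mod 21 = 15


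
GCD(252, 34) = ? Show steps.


252 = 7 * 34 + 14
34 = 2 * 14 + 6
14 = 2 * 6 + 2
6 = 3 * 2 + 0
GCD = 2


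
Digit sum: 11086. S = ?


1 + 1 + 0 + 8 + 6 = 16


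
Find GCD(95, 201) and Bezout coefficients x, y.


Tabular extended Euclidean (each row: r = 95*s + 201*t):
r=95, s=1, t=0
r=201, s=0, t=1
q=0: r=95, s=1, t=0   [95*(1) + 201*(0) = 95]
q=2: r=11, s=-2, t=1   [95*(-2) + 201*(1) = 11]
q=8: r=7, s=17, t=-8   [95*(17) + 201*(-8) = 7]
q=1: r=4, s=-19, t=9   [95*(-19) + 201*(9) = 4]
q=1: r=3, s=36, t=-17   [95*(36) + 201*(-17) = 3]
q=1: r=1, s=-55, t=26   [95*(-55) + 201*(26) = 1]
q=3: r=0, s=201, t=-95   [95*(201) + 201*(-95) = 0]
GCD = 1; from the row with r=1: x=-55, y=26
Check: 95*(-55) + 201*(26) = -5225 + 5226 = 1

GCD = 1, x = -55, y = 26


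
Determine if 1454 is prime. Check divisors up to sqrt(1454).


1454 / 2 = 727 (exact division)
1454 is NOT prime.

No, 1454 is not prime


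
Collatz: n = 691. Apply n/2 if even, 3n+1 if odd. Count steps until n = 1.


691 → 2074 → 1037 → 3112 → 1556 → 778 → 389 → 1168 → 584 → 292 → 146 → 73 → 220 → 110 → 55 → 166 → 83 → 250 → 125 → 376 → 188 → 94 → 47 → 142 → 71 → 214 → 107 → 322 → 161 → 484 → 242 → 121 → 364 → 182 → 91 → 274 → 137 → 412 → 206 → 103 → 310 → 155 → 466 → 233 → 700 → 350 → 175 → 526 → 263 → 790 → 395 → 1186 → 593 → 1780 → 890 → 445 → 1336 → 668 → 334 → 167 → 502 → 251 → 754 → 377 → 1132 → 566 → 283 → 850 → 425 → 1276 → 638 → 319 → 958 → 479 → 1438 → 719 → 2158 → 1079 → 3238 → 1619 → 4858 → 2429 → 7288 → 3644 → 1822 → 911 → 2734 → 1367 → 4102 → 2051 → 6154 → 3077 → 9232 → 4616 → 2308 → 1154 → 577 → 1732 → 866 → 433 → 1300 → 650 → 325 → 976 → 488 → 244 → 122 → 61 → 184 → 92 → 46 → 23 → 70 → 35 → 106 → 53 → 160 → 80 → 40 → 20 → 10 → 5 → 16 → 8 → 4 → 2 → 1
Total steps = 126

126 steps


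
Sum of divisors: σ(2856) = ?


Divisors of 2856: 1, 2, 3, 4, 6, 7, 8, 12, 14, 17, 21, 24, 28, 34, 42, 51, 56, 68, 84, 102, 119, 136, 168, 204, 238, 357, 408, 476, 714, 952, 1428, 2856
Sum = 1 + 2 + 3 + 4 + 6 + 7 + 8 + 12 + 14 + 17 + 21 + 24 + 28 + 34 + 42 + 51 + 56 + 68 + 84 + 102 + 119 + 136 + 168 + 204 + 238 + 357 + 408 + 476 + 714 + 952 + 1428 + 2856 = 8640

σ(2856) = 8640


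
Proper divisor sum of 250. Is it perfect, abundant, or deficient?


Proper divisors: 1, 2, 5, 10, 25, 50, 125
Sum = 1 + 2 + 5 + 10 + 25 + 50 + 125 = 218
218 < 250 → deficient

s(250) = 218 (deficient)


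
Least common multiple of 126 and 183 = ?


GCD(126, 183) = 3
LCM = 126*183/3 = 23058/3 = 7686

LCM = 7686


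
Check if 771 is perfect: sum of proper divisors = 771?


Proper divisors of 771: 1, 3, 257
Sum = 1 + 3 + 257 = 261

No, 771 is not perfect (261 ≠ 771)


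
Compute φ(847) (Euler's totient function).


847 = 7 × 11^2
Prime factors: 7, 11
φ(847) = 847 × (1-1/7) × (1-1/11)
= 847 × 6/7 × 10/11 = 660

φ(847) = 660


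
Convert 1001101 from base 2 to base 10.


1001101 (base 2) = 77 (decimal)
77 (decimal) = 77 (base 10)


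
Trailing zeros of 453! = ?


floor(453/5) = 90
floor(453/25) = 18
floor(453/125) = 3
Total = 111

111 trailing zeros


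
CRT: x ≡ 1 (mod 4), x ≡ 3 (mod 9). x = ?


M = 4*9 = 36
M1 = M/4 = 9, M2 = M/9 = 4
M1^(-1) mod 4 = 1, M2^(-1) mod 9 = 7
x = 1*9*1 + 3*4*7 = 93
93 mod 36 = 21
Check: 21 mod 4 = 1 ✓, 21 mod 9 = 3 ✓

x ≡ 21 (mod 36)


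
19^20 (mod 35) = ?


19^1 mod 35 = 19
19^2 mod 35 = 11
19^3 mod 35 = 34
19^4 mod 35 = 16
19^5 mod 35 = 24
19^6 mod 35 = 1
19^7 mod 35 = 19
19^8 mod 35 = 11
19^9 mod 35 = 34
19^10 mod 35 = 16
19^11 mod 35 = 24
19^12 mod 35 = 1
19^13 mod 35 = 19
19^14 mod 35 = 11
19^15 mod 35 = 34
19^16 mod 35 = 16
19^17 mod 35 = 24
19^18 mod 35 = 1
19^19 mod 35 = 19
19^20 mod 35 = 11


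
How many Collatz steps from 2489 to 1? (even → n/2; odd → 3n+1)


2489 → 7468 → 3734 → 1867 → 5602 → 2801 → 8404 → 4202 → 2101 → 6304 → 3152 → 1576 → 788 → 394 → 197 → 592 → 296 → 148 → 74 → 37 → 112 → 56 → 28 → 14 → 7 → 22 → 11 → 34 → 17 → 52 → 26 → 13 → 40 → 20 → 10 → 5 → 16 → 8 → 4 → 2 → 1
Total steps = 40

40 steps


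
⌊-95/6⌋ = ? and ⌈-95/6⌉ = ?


-95/6 = -15.8333
floor = -16
ceil = -15

floor = -16, ceil = -15


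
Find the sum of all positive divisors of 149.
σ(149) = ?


Divisors of 149: 1, 149
Sum = 1 + 149 = 150

σ(149) = 150


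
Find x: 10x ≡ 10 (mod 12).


GCD(10, 12) = 2 divides 10
Divide: 5x ≡ 5 (mod 6)
x ≡ 1 (mod 6)


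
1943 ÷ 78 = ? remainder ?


1943 = 78 * 24 + 71
Check: 1872 + 71 = 1943

q = 24, r = 71


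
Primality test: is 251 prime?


Check divisors up to sqrt(251) = 15.8430
No divisors found.
251 is prime.

Yes, 251 is prime


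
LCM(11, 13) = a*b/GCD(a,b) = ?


GCD(11, 13) = 1
LCM = 11*13/1 = 143/1 = 143

LCM = 143


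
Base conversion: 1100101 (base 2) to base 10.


1100101 (base 2) = 101 (decimal)
101 (decimal) = 101 (base 10)


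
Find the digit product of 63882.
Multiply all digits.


6 × 3 × 8 × 8 × 2 = 2304


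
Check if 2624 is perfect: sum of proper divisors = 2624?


Proper divisors of 2624: 1, 2, 4, 8, 16, 32, 41, 64, 82, 164, 328, 656, 1312
Sum = 1 + 2 + 4 + 8 + 16 + 32 + 41 + 64 + 82 + 164 + 328 + 656 + 1312 = 2710

No, 2624 is not perfect (2710 ≠ 2624)


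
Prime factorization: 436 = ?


436 / 2 = 218
218 / 2 = 109
109 / 109 = 1
436 = 2^2 × 109


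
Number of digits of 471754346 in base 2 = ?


471754346 in base 2 = 11100000111100110011001101010
Number of digits = 29

29 digits (base 2)


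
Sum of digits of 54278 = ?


5 + 4 + 2 + 7 + 8 = 26


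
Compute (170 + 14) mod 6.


170 + 14 = 184
184 mod 6 = 4


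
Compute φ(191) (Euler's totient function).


191 = 191
Prime factors: 191
φ(191) = 191 × (1-1/191)
= 191 × 190/191 = 190

φ(191) = 190


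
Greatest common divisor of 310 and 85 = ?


310 = 3 * 85 + 55
85 = 1 * 55 + 30
55 = 1 * 30 + 25
30 = 1 * 25 + 5
25 = 5 * 5 + 0
GCD = 5


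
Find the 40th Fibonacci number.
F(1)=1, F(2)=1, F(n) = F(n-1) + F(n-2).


Sequence: 1, 1, 2, 3, 5, 8, 13, 21, 34, 55, 89, 144, 233, 377, 610, 987, 1597, 2584, 4181, 6765, 10946, 17711, 28657, 46368, 75025, 121393, 196418, 317811, 514229, 832040, 1346269, 2178309, 3524578, 5702887, 9227465, 14930352, 24157817, 39088169, 63245986, 102334155
F(40) = 102334155


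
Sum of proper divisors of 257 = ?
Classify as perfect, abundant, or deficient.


Proper divisors: 1
Sum = 1 = 1
1 < 257 → deficient

s(257) = 1 (deficient)


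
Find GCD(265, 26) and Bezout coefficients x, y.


Tabular extended Euclidean (each row: r = 265*s + 26*t):
r=265, s=1, t=0
r=26, s=0, t=1
q=10: r=5, s=1, t=-10   [265*(1) + 26*(-10) = 5]
q=5: r=1, s=-5, t=51   [265*(-5) + 26*(51) = 1]
q=5: r=0, s=26, t=-265   [265*(26) + 26*(-265) = 0]
GCD = 1; from the row with r=1: x=-5, y=51
Check: 265*(-5) + 26*(51) = -1325 + 1326 = 1

GCD = 1, x = -5, y = 51


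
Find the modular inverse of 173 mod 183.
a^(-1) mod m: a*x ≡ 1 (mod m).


Use the extended Euclidean algorithm on (183, 173); each row r = 183*s + 173*t:
r=183, s=1, t=0
r=173, s=0, t=1
q=1: r=10, s=1, t=-1   [183*(1) + 173*(-1) = 10]
q=17: r=3, s=-17, t=18   [183*(-17) + 173*(18) = 3]
q=3: r=1, s=52, t=-55   [183*(52) + 173*(-55) = 1]
q=3: r=0, s=-173, t=183   [183*(-173) + 173*(183) = 0]
GCD = 1 with t = -55, so 173*(-55) ≡ 1 (mod 183)
Inverse = -55 mod 183 = 128
Check: 173 * 128 = 22144 ≡ 1 (mod 183)

173^(-1) ≡ 128 (mod 183)


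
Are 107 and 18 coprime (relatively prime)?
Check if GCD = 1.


Euclidean algorithm:
107 = 5 * 18 + 17
18 = 1 * 17 + 1
17 = 17 * 1 + 0
GCD(107, 18) = 1

Yes, coprime (GCD = 1)


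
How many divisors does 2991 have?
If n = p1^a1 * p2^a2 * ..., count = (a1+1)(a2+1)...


2991 = 3^1 × 997^1
d(2991) = (1+1) × (1+1) = 4

4 divisors


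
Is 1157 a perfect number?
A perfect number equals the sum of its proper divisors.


Proper divisors of 1157: 1, 13, 89
Sum = 1 + 13 + 89 = 103

No, 1157 is not perfect (103 ≠ 1157)


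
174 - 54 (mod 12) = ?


174 - 54 = 120
120 mod 12 = 0


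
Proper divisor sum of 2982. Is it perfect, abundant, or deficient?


Proper divisors: 1, 2, 3, 6, 7, 14, 21, 42, 71, 142, 213, 426, 497, 994, 1491
Sum = 1 + 2 + 3 + 6 + 7 + 14 + 21 + 42 + 71 + 142 + 213 + 426 + 497 + 994 + 1491 = 3930
3930 > 2982 → abundant

s(2982) = 3930 (abundant)


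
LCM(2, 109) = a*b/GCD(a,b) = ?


GCD(2, 109) = 1
LCM = 2*109/1 = 218/1 = 218

LCM = 218


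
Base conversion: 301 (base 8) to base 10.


301 (base 8) = 193 (decimal)
193 (decimal) = 193 (base 10)


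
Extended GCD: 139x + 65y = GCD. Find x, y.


Tabular extended Euclidean (each row: r = 139*s + 65*t):
r=139, s=1, t=0
r=65, s=0, t=1
q=2: r=9, s=1, t=-2   [139*(1) + 65*(-2) = 9]
q=7: r=2, s=-7, t=15   [139*(-7) + 65*(15) = 2]
q=4: r=1, s=29, t=-62   [139*(29) + 65*(-62) = 1]
q=2: r=0, s=-65, t=139   [139*(-65) + 65*(139) = 0]
GCD = 1; from the row with r=1: x=29, y=-62
Check: 139*(29) + 65*(-62) = 4031 - 4030 = 1

GCD = 1, x = 29, y = -62


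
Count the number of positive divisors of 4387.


4387 = 41^1 × 107^1
d(4387) = (1+1) × (1+1) = 4

4 divisors


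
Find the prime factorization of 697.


697 / 17 = 41
41 / 41 = 1
697 = 17 × 41


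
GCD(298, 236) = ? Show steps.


298 = 1 * 236 + 62
236 = 3 * 62 + 50
62 = 1 * 50 + 12
50 = 4 * 12 + 2
12 = 6 * 2 + 0
GCD = 2


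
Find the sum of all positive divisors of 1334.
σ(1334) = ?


Divisors of 1334: 1, 2, 23, 29, 46, 58, 667, 1334
Sum = 1 + 2 + 23 + 29 + 46 + 58 + 667 + 1334 = 2160

σ(1334) = 2160


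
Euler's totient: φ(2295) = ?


2295 = 3^3 × 5 × 17
Prime factors: 3, 5, 17
φ(2295) = 2295 × (1-1/3) × (1-1/5) × (1-1/17)
= 2295 × 2/3 × 4/5 × 16/17 = 1152

φ(2295) = 1152


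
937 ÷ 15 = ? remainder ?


937 = 15 * 62 + 7
Check: 930 + 7 = 937

q = 62, r = 7


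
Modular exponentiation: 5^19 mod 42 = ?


5^1 mod 42 = 5
5^2 mod 42 = 25
5^3 mod 42 = 41
5^4 mod 42 = 37
5^5 mod 42 = 17
5^6 mod 42 = 1
5^7 mod 42 = 5
5^8 mod 42 = 25
5^9 mod 42 = 41
5^10 mod 42 = 37
5^11 mod 42 = 17
5^12 mod 42 = 1
5^13 mod 42 = 5
5^14 mod 42 = 25
5^15 mod 42 = 41
5^16 mod 42 = 37
5^17 mod 42 = 17
5^18 mod 42 = 1
5^19 mod 42 = 5


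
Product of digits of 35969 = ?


3 × 5 × 9 × 6 × 9 = 7290


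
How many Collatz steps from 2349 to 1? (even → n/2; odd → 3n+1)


2349 → 7048 → 3524 → 1762 → 881 → 2644 → 1322 → 661 → 1984 → 992 → 496 → 248 → 124 → 62 → 31 → 94 → 47 → 142 → 71 → 214 → 107 → 322 → 161 → 484 → 242 → 121 → 364 → 182 → 91 → 274 → 137 → 412 → 206 → 103 → 310 → 155 → 466 → 233 → 700 → 350 → 175 → 526 → 263 → 790 → 395 → 1186 → 593 → 1780 → 890 → 445 → 1336 → 668 → 334 → 167 → 502 → 251 → 754 → 377 → 1132 → 566 → 283 → 850 → 425 → 1276 → 638 → 319 → 958 → 479 → 1438 → 719 → 2158 → 1079 → 3238 → 1619 → 4858 → 2429 → 7288 → 3644 → 1822 → 911 → 2734 → 1367 → 4102 → 2051 → 6154 → 3077 → 9232 → 4616 → 2308 → 1154 → 577 → 1732 → 866 → 433 → 1300 → 650 → 325 → 976 → 488 → 244 → 122 → 61 → 184 → 92 → 46 → 23 → 70 → 35 → 106 → 53 → 160 → 80 → 40 → 20 → 10 → 5 → 16 → 8 → 4 → 2 → 1
Total steps = 120

120 steps


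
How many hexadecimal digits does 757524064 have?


757524064 in base 16 = 2D26E660
Number of digits = 8

8 digits (base 16)


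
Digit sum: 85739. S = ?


8 + 5 + 7 + 3 + 9 = 32


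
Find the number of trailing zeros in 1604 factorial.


floor(1604/5) = 320
floor(1604/25) = 64
floor(1604/125) = 12
floor(1604/625) = 2
Total = 398

398 trailing zeros


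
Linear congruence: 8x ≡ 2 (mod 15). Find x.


GCD(8, 15) = 1, unique solution
a^(-1) mod 15 = 2
x = 2 * 2 mod 15 = 4

x ≡ 4 (mod 15)


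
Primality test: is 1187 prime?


Check divisors up to sqrt(1187) = 34.4529
No divisors found.
1187 is prime.

Yes, 1187 is prime


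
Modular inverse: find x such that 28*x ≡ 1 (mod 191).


Use the extended Euclidean algorithm on (191, 28); each row r = 191*s + 28*t:
r=191, s=1, t=0
r=28, s=0, t=1
q=6: r=23, s=1, t=-6   [191*(1) + 28*(-6) = 23]
q=1: r=5, s=-1, t=7   [191*(-1) + 28*(7) = 5]
q=4: r=3, s=5, t=-34   [191*(5) + 28*(-34) = 3]
q=1: r=2, s=-6, t=41   [191*(-6) + 28*(41) = 2]
q=1: r=1, s=11, t=-75   [191*(11) + 28*(-75) = 1]
q=2: r=0, s=-28, t=191   [191*(-28) + 28*(191) = 0]
GCD = 1 with t = -75, so 28*(-75) ≡ 1 (mod 191)
Inverse = -75 mod 191 = 116
Check: 28 * 116 = 3248 ≡ 1 (mod 191)

28^(-1) ≡ 116 (mod 191)


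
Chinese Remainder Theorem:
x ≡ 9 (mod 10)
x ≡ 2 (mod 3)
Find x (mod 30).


M = 10*3 = 30
M1 = M/10 = 3, M2 = M/3 = 10
M1^(-1) mod 10 = 7, M2^(-1) mod 3 = 1
x = 9*3*7 + 2*10*1 = 209
209 mod 30 = 29
Check: 29 mod 10 = 9 ✓, 29 mod 3 = 2 ✓

x ≡ 29 (mod 30)


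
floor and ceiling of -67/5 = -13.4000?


-67/5 = -13.4000
floor = -14
ceil = -13

floor = -14, ceil = -13


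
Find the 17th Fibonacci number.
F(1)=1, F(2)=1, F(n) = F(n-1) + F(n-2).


Sequence: 1, 1, 2, 3, 5, 8, 13, 21, 34, 55, 89, 144, 233, 377, 610, 987, 1597
F(17) = 1597


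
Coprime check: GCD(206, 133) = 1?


Euclidean algorithm:
206 = 1 * 133 + 73
133 = 1 * 73 + 60
73 = 1 * 60 + 13
60 = 4 * 13 + 8
13 = 1 * 8 + 5
8 = 1 * 5 + 3
5 = 1 * 3 + 2
3 = 1 * 2 + 1
2 = 2 * 1 + 0
GCD(206, 133) = 1

Yes, coprime (GCD = 1)


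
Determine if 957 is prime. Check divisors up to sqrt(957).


957 / 3 = 319 (exact division)
957 is NOT prime.

No, 957 is not prime


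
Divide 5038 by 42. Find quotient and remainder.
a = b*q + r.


5038 = 42 * 119 + 40
Check: 4998 + 40 = 5038

q = 119, r = 40


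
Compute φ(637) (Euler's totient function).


637 = 7^2 × 13
Prime factors: 7, 13
φ(637) = 637 × (1-1/7) × (1-1/13)
= 637 × 6/7 × 12/13 = 504

φ(637) = 504


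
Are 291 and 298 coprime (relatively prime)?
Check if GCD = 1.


Euclidean algorithm:
298 = 1 * 291 + 7
291 = 41 * 7 + 4
7 = 1 * 4 + 3
4 = 1 * 3 + 1
3 = 3 * 1 + 0
GCD(291, 298) = 1

Yes, coprime (GCD = 1)


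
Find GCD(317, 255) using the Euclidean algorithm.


317 = 1 * 255 + 62
255 = 4 * 62 + 7
62 = 8 * 7 + 6
7 = 1 * 6 + 1
6 = 6 * 1 + 0
GCD = 1


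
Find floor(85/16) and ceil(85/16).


85/16 = 5.3125
floor = 5
ceil = 6

floor = 5, ceil = 6


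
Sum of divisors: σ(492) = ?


Divisors of 492: 1, 2, 3, 4, 6, 12, 41, 82, 123, 164, 246, 492
Sum = 1 + 2 + 3 + 4 + 6 + 12 + 41 + 82 + 123 + 164 + 246 + 492 = 1176

σ(492) = 1176


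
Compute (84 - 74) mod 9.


84 - 74 = 10
10 mod 9 = 1


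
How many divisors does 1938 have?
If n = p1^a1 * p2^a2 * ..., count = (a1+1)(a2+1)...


1938 = 2^1 × 3^1 × 17^1 × 19^1
d(1938) = (1+1) × (1+1) × (1+1) × (1+1) = 16

16 divisors


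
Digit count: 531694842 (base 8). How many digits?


531694842 in base 8 = 3754202372
Number of digits = 10

10 digits (base 8)


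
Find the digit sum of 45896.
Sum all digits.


4 + 5 + 8 + 9 + 6 = 32


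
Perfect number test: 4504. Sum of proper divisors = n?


Proper divisors of 4504: 1, 2, 4, 8, 563, 1126, 2252
Sum = 1 + 2 + 4 + 8 + 563 + 1126 + 2252 = 3956

No, 4504 is not perfect (3956 ≠ 4504)


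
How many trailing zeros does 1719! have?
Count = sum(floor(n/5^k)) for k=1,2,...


floor(1719/5) = 343
floor(1719/25) = 68
floor(1719/125) = 13
floor(1719/625) = 2
Total = 426

426 trailing zeros


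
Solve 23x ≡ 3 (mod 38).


GCD(23, 38) = 1, unique solution
a^(-1) mod 38 = 5
x = 5 * 3 mod 38 = 15

x ≡ 15 (mod 38)


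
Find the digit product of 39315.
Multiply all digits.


3 × 9 × 3 × 1 × 5 = 405


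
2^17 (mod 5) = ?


2^1 mod 5 = 2
2^2 mod 5 = 4
2^3 mod 5 = 3
2^4 mod 5 = 1
2^5 mod 5 = 2
2^6 mod 5 = 4
2^7 mod 5 = 3
2^8 mod 5 = 1
2^9 mod 5 = 2
2^10 mod 5 = 4
2^11 mod 5 = 3
2^12 mod 5 = 1
2^13 mod 5 = 2
2^14 mod 5 = 4
2^15 mod 5 = 3
2^16 mod 5 = 1
2^17 mod 5 = 2


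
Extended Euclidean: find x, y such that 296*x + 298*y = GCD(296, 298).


Tabular extended Euclidean (each row: r = 296*s + 298*t):
r=296, s=1, t=0
r=298, s=0, t=1
q=0: r=296, s=1, t=0   [296*(1) + 298*(0) = 296]
q=1: r=2, s=-1, t=1   [296*(-1) + 298*(1) = 2]
q=148: r=0, s=149, t=-148   [296*(149) + 298*(-148) = 0]
GCD = 2; from the row with r=2: x=-1, y=1
Check: 296*(-1) + 298*(1) = -296 + 298 = 2

GCD = 2, x = -1, y = 1


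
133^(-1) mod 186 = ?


Use the extended Euclidean algorithm on (186, 133); each row r = 186*s + 133*t:
r=186, s=1, t=0
r=133, s=0, t=1
q=1: r=53, s=1, t=-1   [186*(1) + 133*(-1) = 53]
q=2: r=27, s=-2, t=3   [186*(-2) + 133*(3) = 27]
q=1: r=26, s=3, t=-4   [186*(3) + 133*(-4) = 26]
q=1: r=1, s=-5, t=7   [186*(-5) + 133*(7) = 1]
q=26: r=0, s=133, t=-186   [186*(133) + 133*(-186) = 0]
GCD = 1 with t = 7, so 133*(7) ≡ 1 (mod 186)
Inverse = 7 mod 186 = 7
Check: 133 * 7 = 931 ≡ 1 (mod 186)

133^(-1) ≡ 7 (mod 186)


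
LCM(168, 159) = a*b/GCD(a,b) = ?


GCD(168, 159) = 3
LCM = 168*159/3 = 26712/3 = 8904

LCM = 8904


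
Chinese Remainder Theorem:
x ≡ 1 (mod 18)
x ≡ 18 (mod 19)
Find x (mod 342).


M = 18*19 = 342
M1 = M/18 = 19, M2 = M/19 = 18
M1^(-1) mod 18 = 1, M2^(-1) mod 19 = 18
x = 1*19*1 + 18*18*18 = 5851
5851 mod 342 = 37
Check: 37 mod 18 = 1 ✓, 37 mod 19 = 18 ✓

x ≡ 37 (mod 342)


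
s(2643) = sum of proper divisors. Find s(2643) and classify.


Proper divisors: 1, 3, 881
Sum = 1 + 3 + 881 = 885
885 < 2643 → deficient

s(2643) = 885 (deficient)


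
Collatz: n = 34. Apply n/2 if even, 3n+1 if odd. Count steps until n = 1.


34 → 17 → 52 → 26 → 13 → 40 → 20 → 10 → 5 → 16 → 8 → 4 → 2 → 1
Total steps = 13

13 steps


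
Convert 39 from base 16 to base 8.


39 (base 16) = 57 (decimal)
57 (decimal) = 71 (base 8)


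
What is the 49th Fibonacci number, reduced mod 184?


F(k) mod 184 for k=1..49:
1, 1, 2, 3, 5, 8, 13, 21, 34, 55, 89, 144, 49, 9, 58, 67, 125, 8, 133, 141, 90, 47, 137, 0, 137, 137, 90, 43, 133, 176, 125, 117, 58, 175, 49, 40, 89, 129, 34, 163, 13, 176, 5, 181, 2, 183, 1, 0, 1
F(49) mod 184 = 1


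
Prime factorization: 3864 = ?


3864 / 2 = 1932
1932 / 2 = 966
966 / 2 = 483
483 / 3 = 161
161 / 7 = 23
23 / 23 = 1
3864 = 2^3 × 3 × 7 × 23


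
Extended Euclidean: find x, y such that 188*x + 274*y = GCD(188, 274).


Tabular extended Euclidean (each row: r = 188*s + 274*t):
r=188, s=1, t=0
r=274, s=0, t=1
q=0: r=188, s=1, t=0   [188*(1) + 274*(0) = 188]
q=1: r=86, s=-1, t=1   [188*(-1) + 274*(1) = 86]
q=2: r=16, s=3, t=-2   [188*(3) + 274*(-2) = 16]
q=5: r=6, s=-16, t=11   [188*(-16) + 274*(11) = 6]
q=2: r=4, s=35, t=-24   [188*(35) + 274*(-24) = 4]
q=1: r=2, s=-51, t=35   [188*(-51) + 274*(35) = 2]
q=2: r=0, s=137, t=-94   [188*(137) + 274*(-94) = 0]
GCD = 2; from the row with r=2: x=-51, y=35
Check: 188*(-51) + 274*(35) = -9588 + 9590 = 2

GCD = 2, x = -51, y = 35


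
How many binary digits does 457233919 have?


457233919 in base 2 = 11011010000001101010111111111
Number of digits = 29

29 digits (base 2)


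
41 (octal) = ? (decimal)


41 (base 8) = 33 (decimal)
33 (decimal) = 33 (base 10)


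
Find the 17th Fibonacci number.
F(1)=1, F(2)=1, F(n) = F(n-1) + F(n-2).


Sequence: 1, 1, 2, 3, 5, 8, 13, 21, 34, 55, 89, 144, 233, 377, 610, 987, 1597
F(17) = 1597


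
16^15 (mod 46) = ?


16^1 mod 46 = 16
16^2 mod 46 = 26
16^3 mod 46 = 2
16^4 mod 46 = 32
16^5 mod 46 = 6
16^6 mod 46 = 4
16^7 mod 46 = 18
16^8 mod 46 = 12
16^9 mod 46 = 8
16^10 mod 46 = 36
16^11 mod 46 = 24
16^12 mod 46 = 16
16^13 mod 46 = 26
16^14 mod 46 = 2
16^15 mod 46 = 32


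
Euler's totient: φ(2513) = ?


2513 = 7 × 359
Prime factors: 7, 359
φ(2513) = 2513 × (1-1/7) × (1-1/359)
= 2513 × 6/7 × 358/359 = 2148

φ(2513) = 2148


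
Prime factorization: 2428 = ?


2428 / 2 = 1214
1214 / 2 = 607
607 / 607 = 1
2428 = 2^2 × 607


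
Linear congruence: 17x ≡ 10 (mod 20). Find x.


GCD(17, 20) = 1, unique solution
a^(-1) mod 20 = 13
x = 13 * 10 mod 20 = 10

x ≡ 10 (mod 20)


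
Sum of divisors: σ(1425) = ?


Divisors of 1425: 1, 3, 5, 15, 19, 25, 57, 75, 95, 285, 475, 1425
Sum = 1 + 3 + 5 + 15 + 19 + 25 + 57 + 75 + 95 + 285 + 475 + 1425 = 2480

σ(1425) = 2480


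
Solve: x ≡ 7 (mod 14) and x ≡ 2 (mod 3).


M = 14*3 = 42
M1 = M/14 = 3, M2 = M/3 = 14
M1^(-1) mod 14 = 5, M2^(-1) mod 3 = 2
x = 7*3*5 + 2*14*2 = 161
161 mod 42 = 35
Check: 35 mod 14 = 7 ✓, 35 mod 3 = 2 ✓

x ≡ 35 (mod 42)


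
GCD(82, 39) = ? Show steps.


82 = 2 * 39 + 4
39 = 9 * 4 + 3
4 = 1 * 3 + 1
3 = 3 * 1 + 0
GCD = 1


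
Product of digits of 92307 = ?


9 × 2 × 3 × 0 × 7 = 0


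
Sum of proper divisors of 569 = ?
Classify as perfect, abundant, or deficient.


Proper divisors: 1
Sum = 1 = 1
1 < 569 → deficient

s(569) = 1 (deficient)


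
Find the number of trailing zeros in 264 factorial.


floor(264/5) = 52
floor(264/25) = 10
floor(264/125) = 2
Total = 64

64 trailing zeros


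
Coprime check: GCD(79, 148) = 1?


Euclidean algorithm:
148 = 1 * 79 + 69
79 = 1 * 69 + 10
69 = 6 * 10 + 9
10 = 1 * 9 + 1
9 = 9 * 1 + 0
GCD(79, 148) = 1

Yes, coprime (GCD = 1)


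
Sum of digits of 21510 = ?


2 + 1 + 5 + 1 + 0 = 9


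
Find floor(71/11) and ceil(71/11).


71/11 = 6.4545
floor = 6
ceil = 7

floor = 6, ceil = 7


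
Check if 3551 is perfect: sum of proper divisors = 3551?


Proper divisors of 3551: 1, 53, 67
Sum = 1 + 53 + 67 = 121

No, 3551 is not perfect (121 ≠ 3551)


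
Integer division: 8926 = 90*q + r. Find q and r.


8926 = 90 * 99 + 16
Check: 8910 + 16 = 8926

q = 99, r = 16


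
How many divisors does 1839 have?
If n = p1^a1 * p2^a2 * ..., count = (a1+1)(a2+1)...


1839 = 3^1 × 613^1
d(1839) = (1+1) × (1+1) = 4

4 divisors


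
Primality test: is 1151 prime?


Check divisors up to sqrt(1151) = 33.9264
No divisors found.
1151 is prime.

Yes, 1151 is prime


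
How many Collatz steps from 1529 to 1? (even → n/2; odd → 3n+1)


1529 → 4588 → 2294 → 1147 → 3442 → 1721 → 5164 → 2582 → 1291 → 3874 → 1937 → 5812 → 2906 → 1453 → 4360 → 2180 → 1090 → 545 → 1636 → 818 → 409 → 1228 → 614 → 307 → 922 → 461 → 1384 → 692 → 346 → 173 → 520 → 260 → 130 → 65 → 196 → 98 → 49 → 148 → 74 → 37 → 112 → 56 → 28 → 14 → 7 → 22 → 11 → 34 → 17 → 52 → 26 → 13 → 40 → 20 → 10 → 5 → 16 → 8 → 4 → 2 → 1
Total steps = 60

60 steps


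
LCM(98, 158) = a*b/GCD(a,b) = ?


GCD(98, 158) = 2
LCM = 98*158/2 = 15484/2 = 7742

LCM = 7742


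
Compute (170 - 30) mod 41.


170 - 30 = 140
140 mod 41 = 17


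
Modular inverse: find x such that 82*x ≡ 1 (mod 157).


Use the extended Euclidean algorithm on (157, 82); each row r = 157*s + 82*t:
r=157, s=1, t=0
r=82, s=0, t=1
q=1: r=75, s=1, t=-1   [157*(1) + 82*(-1) = 75]
q=1: r=7, s=-1, t=2   [157*(-1) + 82*(2) = 7]
q=10: r=5, s=11, t=-21   [157*(11) + 82*(-21) = 5]
q=1: r=2, s=-12, t=23   [157*(-12) + 82*(23) = 2]
q=2: r=1, s=35, t=-67   [157*(35) + 82*(-67) = 1]
q=2: r=0, s=-82, t=157   [157*(-82) + 82*(157) = 0]
GCD = 1 with t = -67, so 82*(-67) ≡ 1 (mod 157)
Inverse = -67 mod 157 = 90
Check: 82 * 90 = 7380 ≡ 1 (mod 157)

82^(-1) ≡ 90 (mod 157)


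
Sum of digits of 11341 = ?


1 + 1 + 3 + 4 + 1 = 10


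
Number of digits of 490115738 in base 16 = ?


490115738 in base 16 = 1D36929A
Number of digits = 8

8 digits (base 16)


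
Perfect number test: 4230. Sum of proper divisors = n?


Proper divisors of 4230: 1, 2, 3, 5, 6, 9, 10, 15, 18, 30, 45, 47, 90, 94, 141, 235, 282, 423, 470, 705, 846, 1410, 2115
Sum = 1 + 2 + 3 + 5 + 6 + 9 + 10 + 15 + 18 + 30 + 45 + 47 + 90 + 94 + 141 + 235 + 282 + 423 + 470 + 705 + 846 + 1410 + 2115 = 7002

No, 4230 is not perfect (7002 ≠ 4230)


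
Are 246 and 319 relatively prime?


Euclidean algorithm:
319 = 1 * 246 + 73
246 = 3 * 73 + 27
73 = 2 * 27 + 19
27 = 1 * 19 + 8
19 = 2 * 8 + 3
8 = 2 * 3 + 2
3 = 1 * 2 + 1
2 = 2 * 1 + 0
GCD(246, 319) = 1

Yes, coprime (GCD = 1)


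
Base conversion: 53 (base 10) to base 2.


53 (base 10) = 53 (decimal)
53 (decimal) = 110101 (base 2)


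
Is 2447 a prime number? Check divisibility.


Check divisors up to sqrt(2447) = 49.4672
No divisors found.
2447 is prime.

Yes, 2447 is prime


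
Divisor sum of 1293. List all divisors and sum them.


Divisors of 1293: 1, 3, 431, 1293
Sum = 1 + 3 + 431 + 1293 = 1728

σ(1293) = 1728


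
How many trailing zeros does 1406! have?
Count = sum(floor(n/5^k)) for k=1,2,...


floor(1406/5) = 281
floor(1406/25) = 56
floor(1406/125) = 11
floor(1406/625) = 2
Total = 350

350 trailing zeros


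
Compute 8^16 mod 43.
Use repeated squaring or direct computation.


8^1 mod 43 = 8
8^2 mod 43 = 21
8^3 mod 43 = 39
8^4 mod 43 = 11
8^5 mod 43 = 2
8^6 mod 43 = 16
8^7 mod 43 = 42
8^8 mod 43 = 35
8^9 mod 43 = 22
8^10 mod 43 = 4
8^11 mod 43 = 32
8^12 mod 43 = 41
8^13 mod 43 = 27
8^14 mod 43 = 1
8^15 mod 43 = 8
8^16 mod 43 = 21


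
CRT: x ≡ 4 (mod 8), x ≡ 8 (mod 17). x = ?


M = 8*17 = 136
M1 = M/8 = 17, M2 = M/17 = 8
M1^(-1) mod 8 = 1, M2^(-1) mod 17 = 15
x = 4*17*1 + 8*8*15 = 1028
1028 mod 136 = 76
Check: 76 mod 8 = 4 ✓, 76 mod 17 = 8 ✓

x ≡ 76 (mod 136)


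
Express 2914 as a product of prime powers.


2914 / 2 = 1457
1457 / 31 = 47
47 / 47 = 1
2914 = 2 × 31 × 47


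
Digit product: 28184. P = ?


2 × 8 × 1 × 8 × 4 = 512


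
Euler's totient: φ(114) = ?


114 = 2 × 3 × 19
Prime factors: 2, 3, 19
φ(114) = 114 × (1-1/2) × (1-1/3) × (1-1/19)
= 114 × 1/2 × 2/3 × 18/19 = 36

φ(114) = 36


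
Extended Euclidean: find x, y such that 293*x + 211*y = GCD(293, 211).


Tabular extended Euclidean (each row: r = 293*s + 211*t):
r=293, s=1, t=0
r=211, s=0, t=1
q=1: r=82, s=1, t=-1   [293*(1) + 211*(-1) = 82]
q=2: r=47, s=-2, t=3   [293*(-2) + 211*(3) = 47]
q=1: r=35, s=3, t=-4   [293*(3) + 211*(-4) = 35]
q=1: r=12, s=-5, t=7   [293*(-5) + 211*(7) = 12]
q=2: r=11, s=13, t=-18   [293*(13) + 211*(-18) = 11]
q=1: r=1, s=-18, t=25   [293*(-18) + 211*(25) = 1]
q=11: r=0, s=211, t=-293   [293*(211) + 211*(-293) = 0]
GCD = 1; from the row with r=1: x=-18, y=25
Check: 293*(-18) + 211*(25) = -5274 + 5275 = 1

GCD = 1, x = -18, y = 25


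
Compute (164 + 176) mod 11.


164 + 176 = 340
340 mod 11 = 10


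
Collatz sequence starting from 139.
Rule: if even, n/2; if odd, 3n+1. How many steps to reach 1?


139 → 418 → 209 → 628 → 314 → 157 → 472 → 236 → 118 → 59 → 178 → 89 → 268 → 134 → 67 → 202 → 101 → 304 → 152 → 76 → 38 → 19 → 58 → 29 → 88 → 44 → 22 → 11 → 34 → 17 → 52 → 26 → 13 → 40 → 20 → 10 → 5 → 16 → 8 → 4 → 2 → 1
Total steps = 41

41 steps


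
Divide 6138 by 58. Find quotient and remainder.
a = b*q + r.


6138 = 58 * 105 + 48
Check: 6090 + 48 = 6138

q = 105, r = 48


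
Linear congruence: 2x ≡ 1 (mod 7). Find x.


GCD(2, 7) = 1, unique solution
a^(-1) mod 7 = 4
x = 4 * 1 mod 7 = 4

x ≡ 4 (mod 7)


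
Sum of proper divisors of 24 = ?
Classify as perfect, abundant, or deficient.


Proper divisors: 1, 2, 3, 4, 6, 8, 12
Sum = 1 + 2 + 3 + 4 + 6 + 8 + 12 = 36
36 > 24 → abundant

s(24) = 36 (abundant)


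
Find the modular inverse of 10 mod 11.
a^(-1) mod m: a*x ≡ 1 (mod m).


Use the extended Euclidean algorithm on (11, 10); each row r = 11*s + 10*t:
r=11, s=1, t=0
r=10, s=0, t=1
q=1: r=1, s=1, t=-1   [11*(1) + 10*(-1) = 1]
q=10: r=0, s=-10, t=11   [11*(-10) + 10*(11) = 0]
GCD = 1 with t = -1, so 10*(-1) ≡ 1 (mod 11)
Inverse = -1 mod 11 = 10
Check: 10 * 10 = 100 ≡ 1 (mod 11)

10^(-1) ≡ 10 (mod 11)


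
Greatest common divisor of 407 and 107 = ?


407 = 3 * 107 + 86
107 = 1 * 86 + 21
86 = 4 * 21 + 2
21 = 10 * 2 + 1
2 = 2 * 1 + 0
GCD = 1


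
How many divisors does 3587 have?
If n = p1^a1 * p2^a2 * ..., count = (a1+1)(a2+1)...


3587 = 17^1 × 211^1
d(3587) = (1+1) × (1+1) = 4

4 divisors


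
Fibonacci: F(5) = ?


Sequence: 1, 1, 2, 3, 5
F(5) = 5


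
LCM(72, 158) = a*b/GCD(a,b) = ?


GCD(72, 158) = 2
LCM = 72*158/2 = 11376/2 = 5688

LCM = 5688


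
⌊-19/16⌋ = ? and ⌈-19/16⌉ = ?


-19/16 = -1.1875
floor = -2
ceil = -1

floor = -2, ceil = -1


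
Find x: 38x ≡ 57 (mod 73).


GCD(38, 73) = 1, unique solution
a^(-1) mod 73 = 25
x = 25 * 57 mod 73 = 38

x ≡ 38 (mod 73)


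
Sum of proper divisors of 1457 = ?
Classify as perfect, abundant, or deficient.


Proper divisors: 1, 31, 47
Sum = 1 + 31 + 47 = 79
79 < 1457 → deficient

s(1457) = 79 (deficient)


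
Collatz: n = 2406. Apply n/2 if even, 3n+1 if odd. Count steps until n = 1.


2406 → 1203 → 3610 → 1805 → 5416 → 2708 → 1354 → 677 → 2032 → 1016 → 508 → 254 → 127 → 382 → 191 → 574 → 287 → 862 → 431 → 1294 → 647 → 1942 → 971 → 2914 → 1457 → 4372 → 2186 → 1093 → 3280 → 1640 → 820 → 410 → 205 → 616 → 308 → 154 → 77 → 232 → 116 → 58 → 29 → 88 → 44 → 22 → 11 → 34 → 17 → 52 → 26 → 13 → 40 → 20 → 10 → 5 → 16 → 8 → 4 → 2 → 1
Total steps = 58

58 steps


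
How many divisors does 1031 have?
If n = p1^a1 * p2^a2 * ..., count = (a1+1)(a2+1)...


1031 = 1031^1
d(1031) = (1+1) = 2

2 divisors


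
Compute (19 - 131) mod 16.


19 - 131 = -112
-112 mod 16 = 0


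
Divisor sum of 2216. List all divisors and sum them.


Divisors of 2216: 1, 2, 4, 8, 277, 554, 1108, 2216
Sum = 1 + 2 + 4 + 8 + 277 + 554 + 1108 + 2216 = 4170

σ(2216) = 4170


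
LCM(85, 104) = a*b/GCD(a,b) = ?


GCD(85, 104) = 1
LCM = 85*104/1 = 8840/1 = 8840

LCM = 8840


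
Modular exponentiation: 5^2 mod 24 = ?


5^1 mod 24 = 5
5^2 mod 24 = 1


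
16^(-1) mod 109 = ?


Use the extended Euclidean algorithm on (109, 16); each row r = 109*s + 16*t:
r=109, s=1, t=0
r=16, s=0, t=1
q=6: r=13, s=1, t=-6   [109*(1) + 16*(-6) = 13]
q=1: r=3, s=-1, t=7   [109*(-1) + 16*(7) = 3]
q=4: r=1, s=5, t=-34   [109*(5) + 16*(-34) = 1]
q=3: r=0, s=-16, t=109   [109*(-16) + 16*(109) = 0]
GCD = 1 with t = -34, so 16*(-34) ≡ 1 (mod 109)
Inverse = -34 mod 109 = 75
Check: 16 * 75 = 1200 ≡ 1 (mod 109)

16^(-1) ≡ 75 (mod 109)


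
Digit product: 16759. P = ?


1 × 6 × 7 × 5 × 9 = 1890


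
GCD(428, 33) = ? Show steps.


428 = 12 * 33 + 32
33 = 1 * 32 + 1
32 = 32 * 1 + 0
GCD = 1


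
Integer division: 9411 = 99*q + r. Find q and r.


9411 = 99 * 95 + 6
Check: 9405 + 6 = 9411

q = 95, r = 6


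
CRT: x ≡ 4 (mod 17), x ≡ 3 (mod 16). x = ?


M = 17*16 = 272
M1 = M/17 = 16, M2 = M/16 = 17
M1^(-1) mod 17 = 16, M2^(-1) mod 16 = 1
x = 4*16*16 + 3*17*1 = 1075
1075 mod 272 = 259
Check: 259 mod 17 = 4 ✓, 259 mod 16 = 3 ✓

x ≡ 259 (mod 272)


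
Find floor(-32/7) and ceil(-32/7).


-32/7 = -4.5714
floor = -5
ceil = -4

floor = -5, ceil = -4


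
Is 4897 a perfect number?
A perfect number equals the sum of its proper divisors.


Proper divisors of 4897: 1, 59, 83
Sum = 1 + 59 + 83 = 143

No, 4897 is not perfect (143 ≠ 4897)


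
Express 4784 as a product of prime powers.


4784 / 2 = 2392
2392 / 2 = 1196
1196 / 2 = 598
598 / 2 = 299
299 / 13 = 23
23 / 23 = 1
4784 = 2^4 × 13 × 23


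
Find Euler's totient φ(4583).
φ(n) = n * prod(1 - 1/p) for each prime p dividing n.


4583 = 4583
Prime factors: 4583
φ(4583) = 4583 × (1-1/4583)
= 4583 × 4582/4583 = 4582

φ(4583) = 4582


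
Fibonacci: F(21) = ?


Sequence: 1, 1, 2, 3, 5, 8, 13, 21, 34, 55, 89, 144, 233, 377, 610, 987, 1597, 2584, 4181, 6765, 10946
F(21) = 10946


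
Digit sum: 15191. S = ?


1 + 5 + 1 + 9 + 1 = 17


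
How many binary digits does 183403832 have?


183403832 in base 2 = 1010111011101000010100111000
Number of digits = 28

28 digits (base 2)


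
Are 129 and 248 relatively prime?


Euclidean algorithm:
248 = 1 * 129 + 119
129 = 1 * 119 + 10
119 = 11 * 10 + 9
10 = 1 * 9 + 1
9 = 9 * 1 + 0
GCD(129, 248) = 1

Yes, coprime (GCD = 1)


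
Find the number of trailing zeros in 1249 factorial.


floor(1249/5) = 249
floor(1249/25) = 49
floor(1249/125) = 9
floor(1249/625) = 1
Total = 308

308 trailing zeros


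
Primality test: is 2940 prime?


2940 / 2 = 1470 (exact division)
2940 is NOT prime.

No, 2940 is not prime


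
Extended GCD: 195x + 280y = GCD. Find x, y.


Tabular extended Euclidean (each row: r = 195*s + 280*t):
r=195, s=1, t=0
r=280, s=0, t=1
q=0: r=195, s=1, t=0   [195*(1) + 280*(0) = 195]
q=1: r=85, s=-1, t=1   [195*(-1) + 280*(1) = 85]
q=2: r=25, s=3, t=-2   [195*(3) + 280*(-2) = 25]
q=3: r=10, s=-10, t=7   [195*(-10) + 280*(7) = 10]
q=2: r=5, s=23, t=-16   [195*(23) + 280*(-16) = 5]
q=2: r=0, s=-56, t=39   [195*(-56) + 280*(39) = 0]
GCD = 5; from the row with r=5: x=23, y=-16
Check: 195*(23) + 280*(-16) = 4485 - 4480 = 5

GCD = 5, x = 23, y = -16


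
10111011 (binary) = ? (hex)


10111011 (base 2) = 187 (decimal)
187 (decimal) = BB (base 16)


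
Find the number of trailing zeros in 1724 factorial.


floor(1724/5) = 344
floor(1724/25) = 68
floor(1724/125) = 13
floor(1724/625) = 2
Total = 427

427 trailing zeros


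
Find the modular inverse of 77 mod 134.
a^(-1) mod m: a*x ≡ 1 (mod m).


Use the extended Euclidean algorithm on (134, 77); each row r = 134*s + 77*t:
r=134, s=1, t=0
r=77, s=0, t=1
q=1: r=57, s=1, t=-1   [134*(1) + 77*(-1) = 57]
q=1: r=20, s=-1, t=2   [134*(-1) + 77*(2) = 20]
q=2: r=17, s=3, t=-5   [134*(3) + 77*(-5) = 17]
q=1: r=3, s=-4, t=7   [134*(-4) + 77*(7) = 3]
q=5: r=2, s=23, t=-40   [134*(23) + 77*(-40) = 2]
q=1: r=1, s=-27, t=47   [134*(-27) + 77*(47) = 1]
q=2: r=0, s=77, t=-134   [134*(77) + 77*(-134) = 0]
GCD = 1 with t = 47, so 77*(47) ≡ 1 (mod 134)
Inverse = 47 mod 134 = 47
Check: 77 * 47 = 3619 ≡ 1 (mod 134)

77^(-1) ≡ 47 (mod 134)


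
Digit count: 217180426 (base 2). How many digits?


217180426 in base 2 = 1100111100011110100100001010
Number of digits = 28

28 digits (base 2)


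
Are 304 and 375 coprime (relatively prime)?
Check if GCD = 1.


Euclidean algorithm:
375 = 1 * 304 + 71
304 = 4 * 71 + 20
71 = 3 * 20 + 11
20 = 1 * 11 + 9
11 = 1 * 9 + 2
9 = 4 * 2 + 1
2 = 2 * 1 + 0
GCD(304, 375) = 1

Yes, coprime (GCD = 1)


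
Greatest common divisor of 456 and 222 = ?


456 = 2 * 222 + 12
222 = 18 * 12 + 6
12 = 2 * 6 + 0
GCD = 6


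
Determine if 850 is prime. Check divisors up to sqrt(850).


850 / 2 = 425 (exact division)
850 is NOT prime.

No, 850 is not prime


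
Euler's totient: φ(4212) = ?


4212 = 2^2 × 3^4 × 13
Prime factors: 2, 3, 13
φ(4212) = 4212 × (1-1/2) × (1-1/3) × (1-1/13)
= 4212 × 1/2 × 2/3 × 12/13 = 1296

φ(4212) = 1296


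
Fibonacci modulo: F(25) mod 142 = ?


F(k) mod 142 for k=1..25:
1, 1, 2, 3, 5, 8, 13, 21, 34, 55, 89, 2, 91, 93, 42, 135, 35, 28, 63, 91, 12, 103, 115, 76, 49
F(25) mod 142 = 49


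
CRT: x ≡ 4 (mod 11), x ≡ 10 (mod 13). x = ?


M = 11*13 = 143
M1 = M/11 = 13, M2 = M/13 = 11
M1^(-1) mod 11 = 6, M2^(-1) mod 13 = 6
x = 4*13*6 + 10*11*6 = 972
972 mod 143 = 114
Check: 114 mod 11 = 4 ✓, 114 mod 13 = 10 ✓

x ≡ 114 (mod 143)


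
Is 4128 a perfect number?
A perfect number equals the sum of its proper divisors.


Proper divisors of 4128: 1, 2, 3, 4, 6, 8, 12, 16, 24, 32, 43, 48, 86, 96, 129, 172, 258, 344, 516, 688, 1032, 1376, 2064
Sum = 1 + 2 + 3 + 4 + 6 + 8 + 12 + 16 + 24 + 32 + 43 + 48 + 86 + 96 + 129 + 172 + 258 + 344 + 516 + 688 + 1032 + 1376 + 2064 = 6960

No, 4128 is not perfect (6960 ≠ 4128)


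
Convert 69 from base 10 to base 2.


69 (base 10) = 69 (decimal)
69 (decimal) = 1000101 (base 2)


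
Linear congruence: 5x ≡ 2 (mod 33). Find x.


GCD(5, 33) = 1, unique solution
a^(-1) mod 33 = 20
x = 20 * 2 mod 33 = 7

x ≡ 7 (mod 33)


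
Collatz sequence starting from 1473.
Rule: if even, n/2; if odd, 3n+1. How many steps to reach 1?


1473 → 4420 → 2210 → 1105 → 3316 → 1658 → 829 → 2488 → 1244 → 622 → 311 → 934 → 467 → 1402 → 701 → 2104 → 1052 → 526 → 263 → 790 → 395 → 1186 → 593 → 1780 → 890 → 445 → 1336 → 668 → 334 → 167 → 502 → 251 → 754 → 377 → 1132 → 566 → 283 → 850 → 425 → 1276 → 638 → 319 → 958 → 479 → 1438 → 719 → 2158 → 1079 → 3238 → 1619 → 4858 → 2429 → 7288 → 3644 → 1822 → 911 → 2734 → 1367 → 4102 → 2051 → 6154 → 3077 → 9232 → 4616 → 2308 → 1154 → 577 → 1732 → 866 → 433 → 1300 → 650 → 325 → 976 → 488 → 244 → 122 → 61 → 184 → 92 → 46 → 23 → 70 → 35 → 106 → 53 → 160 → 80 → 40 → 20 → 10 → 5 → 16 → 8 → 4 → 2 → 1
Total steps = 96

96 steps


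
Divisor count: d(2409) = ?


2409 = 3^1 × 11^1 × 73^1
d(2409) = (1+1) × (1+1) × (1+1) = 8

8 divisors


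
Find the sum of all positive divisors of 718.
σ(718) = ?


Divisors of 718: 1, 2, 359, 718
Sum = 1 + 2 + 359 + 718 = 1080

σ(718) = 1080


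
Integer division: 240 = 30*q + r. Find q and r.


240 = 30 * 8 + 0
Check: 240 + 0 = 240

q = 8, r = 0


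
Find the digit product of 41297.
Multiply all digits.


4 × 1 × 2 × 9 × 7 = 504


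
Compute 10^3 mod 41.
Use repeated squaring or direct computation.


10^1 mod 41 = 10
10^2 mod 41 = 18
10^3 mod 41 = 16


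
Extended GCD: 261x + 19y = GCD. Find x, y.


Tabular extended Euclidean (each row: r = 261*s + 19*t):
r=261, s=1, t=0
r=19, s=0, t=1
q=13: r=14, s=1, t=-13   [261*(1) + 19*(-13) = 14]
q=1: r=5, s=-1, t=14   [261*(-1) + 19*(14) = 5]
q=2: r=4, s=3, t=-41   [261*(3) + 19*(-41) = 4]
q=1: r=1, s=-4, t=55   [261*(-4) + 19*(55) = 1]
q=4: r=0, s=19, t=-261   [261*(19) + 19*(-261) = 0]
GCD = 1; from the row with r=1: x=-4, y=55
Check: 261*(-4) + 19*(55) = -1044 + 1045 = 1

GCD = 1, x = -4, y = 55


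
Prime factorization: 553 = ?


553 / 7 = 79
79 / 79 = 1
553 = 7 × 79


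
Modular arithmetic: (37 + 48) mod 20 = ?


37 + 48 = 85
85 mod 20 = 5


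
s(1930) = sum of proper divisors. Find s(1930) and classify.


Proper divisors: 1, 2, 5, 10, 193, 386, 965
Sum = 1 + 2 + 5 + 10 + 193 + 386 + 965 = 1562
1562 < 1930 → deficient

s(1930) = 1562 (deficient)


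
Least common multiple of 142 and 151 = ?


GCD(142, 151) = 1
LCM = 142*151/1 = 21442/1 = 21442

LCM = 21442


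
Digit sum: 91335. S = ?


9 + 1 + 3 + 3 + 5 = 21


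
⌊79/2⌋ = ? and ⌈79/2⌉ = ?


79/2 = 39.5000
floor = 39
ceil = 40

floor = 39, ceil = 40


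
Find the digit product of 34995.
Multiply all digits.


3 × 4 × 9 × 9 × 5 = 4860
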